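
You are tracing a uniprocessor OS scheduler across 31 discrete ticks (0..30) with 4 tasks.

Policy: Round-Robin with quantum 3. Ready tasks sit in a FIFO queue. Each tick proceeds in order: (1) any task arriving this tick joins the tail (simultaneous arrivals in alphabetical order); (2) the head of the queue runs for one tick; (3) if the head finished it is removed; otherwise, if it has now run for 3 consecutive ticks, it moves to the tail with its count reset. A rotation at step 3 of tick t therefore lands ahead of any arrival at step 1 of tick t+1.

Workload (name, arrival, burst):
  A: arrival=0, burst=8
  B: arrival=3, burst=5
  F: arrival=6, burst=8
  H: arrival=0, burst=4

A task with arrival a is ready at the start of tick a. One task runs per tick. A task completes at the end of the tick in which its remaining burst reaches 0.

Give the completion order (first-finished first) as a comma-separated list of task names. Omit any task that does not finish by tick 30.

t=0: queue=[A,H] q_used=0 → run A
t=1: queue=[A,H] q_used=1 → run A
t=2: queue=[A,H] q_used=2 → run A
t=3: queue=[H,A,B] q_used=0 → run H
t=4: queue=[H,A,B] q_used=1 → run H
t=5: queue=[H,A,B] q_used=2 → run H
t=6: queue=[A,B,H,F] q_used=0 → run A
t=7: queue=[A,B,H,F] q_used=1 → run A
t=8: queue=[A,B,H,F] q_used=2 → run A
t=9: queue=[B,H,F,A] q_used=0 → run B
t=10: queue=[B,H,F,A] q_used=1 → run B
t=11: queue=[B,H,F,A] q_used=2 → run B
t=12: queue=[H,F,A,B] q_used=0 → run H
t=13: queue=[F,A,B] q_used=0 → run F
t=14: queue=[F,A,B] q_used=1 → run F
t=15: queue=[F,A,B] q_used=2 → run F
t=16: queue=[A,B,F] q_used=0 → run A
t=17: queue=[A,B,F] q_used=1 → run A
t=18: queue=[B,F] q_used=0 → run B
t=19: queue=[B,F] q_used=1 → run B
t=20: queue=[F] q_used=0 → run F
t=21: queue=[F] q_used=1 → run F
t=22: queue=[F] q_used=2 → run F
t=23: queue=[F] q_used=0 → run F
t=24: queue=[F] q_used=1 → run F
t=25: (idle)
t=26: (idle)
t=27: (idle)
t=28: (idle)
t=29: (idle)
t=30: (idle)

completion order = H, A, B, F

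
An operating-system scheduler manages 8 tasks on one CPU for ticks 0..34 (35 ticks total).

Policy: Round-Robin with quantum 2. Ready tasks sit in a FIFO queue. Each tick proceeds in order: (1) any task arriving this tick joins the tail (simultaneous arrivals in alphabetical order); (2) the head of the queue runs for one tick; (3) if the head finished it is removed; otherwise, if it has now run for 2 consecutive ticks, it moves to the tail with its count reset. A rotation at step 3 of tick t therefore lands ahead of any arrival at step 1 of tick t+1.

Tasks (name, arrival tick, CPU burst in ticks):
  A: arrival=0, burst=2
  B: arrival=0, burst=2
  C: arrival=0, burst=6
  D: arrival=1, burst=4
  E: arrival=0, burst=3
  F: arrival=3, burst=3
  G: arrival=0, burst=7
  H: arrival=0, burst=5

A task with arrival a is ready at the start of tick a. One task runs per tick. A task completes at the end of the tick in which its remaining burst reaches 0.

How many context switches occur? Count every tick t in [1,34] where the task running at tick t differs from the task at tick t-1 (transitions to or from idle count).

t=0: queue=[A,B,C,E,G,H] q_used=0 → run A
t=1: queue=[A,B,C,E,G,H,D] q_used=1 → run A
t=2: queue=[B,C,E,G,H,D] q_used=0 → run B
t=3: queue=[B,C,E,G,H,D,F] q_used=1 → run B
t=4: queue=[C,E,G,H,D,F] q_used=0 → run C
t=5: queue=[C,E,G,H,D,F] q_used=1 → run C
t=6: queue=[E,G,H,D,F,C] q_used=0 → run E
t=7: queue=[E,G,H,D,F,C] q_used=1 → run E
t=8: queue=[G,H,D,F,C,E] q_used=0 → run G
t=9: queue=[G,H,D,F,C,E] q_used=1 → run G
t=10: queue=[H,D,F,C,E,G] q_used=0 → run H
t=11: queue=[H,D,F,C,E,G] q_used=1 → run H
t=12: queue=[D,F,C,E,G,H] q_used=0 → run D
t=13: queue=[D,F,C,E,G,H] q_used=1 → run D
t=14: queue=[F,C,E,G,H,D] q_used=0 → run F
t=15: queue=[F,C,E,G,H,D] q_used=1 → run F
t=16: queue=[C,E,G,H,D,F] q_used=0 → run C
t=17: queue=[C,E,G,H,D,F] q_used=1 → run C
t=18: queue=[E,G,H,D,F,C] q_used=0 → run E
t=19: queue=[G,H,D,F,C] q_used=0 → run G
t=20: queue=[G,H,D,F,C] q_used=1 → run G
t=21: queue=[H,D,F,C,G] q_used=0 → run H
t=22: queue=[H,D,F,C,G] q_used=1 → run H
t=23: queue=[D,F,C,G,H] q_used=0 → run D
t=24: queue=[D,F,C,G,H] q_used=1 → run D
t=25: queue=[F,C,G,H] q_used=0 → run F
t=26: queue=[C,G,H] q_used=0 → run C
t=27: queue=[C,G,H] q_used=1 → run C
t=28: queue=[G,H] q_used=0 → run G
t=29: queue=[G,H] q_used=1 → run G
t=30: queue=[H,G] q_used=0 → run H
t=31: queue=[G] q_used=0 → run G
t=32: (idle)
t=33: (idle)
t=34: (idle)

context switches = 18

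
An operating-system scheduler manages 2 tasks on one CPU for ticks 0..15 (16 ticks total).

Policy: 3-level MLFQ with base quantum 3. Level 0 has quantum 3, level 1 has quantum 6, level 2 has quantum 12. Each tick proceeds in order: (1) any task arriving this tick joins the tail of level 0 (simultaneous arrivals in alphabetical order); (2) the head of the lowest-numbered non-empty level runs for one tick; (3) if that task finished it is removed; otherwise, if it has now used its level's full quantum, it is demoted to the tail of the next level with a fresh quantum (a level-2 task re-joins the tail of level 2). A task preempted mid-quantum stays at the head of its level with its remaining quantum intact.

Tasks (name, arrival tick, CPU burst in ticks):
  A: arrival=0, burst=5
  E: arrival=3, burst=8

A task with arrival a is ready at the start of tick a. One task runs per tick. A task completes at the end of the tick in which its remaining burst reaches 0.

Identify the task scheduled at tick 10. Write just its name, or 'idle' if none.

t=0: L0/L1/L2 = A/-/- → run A
t=1: L0/L1/L2 = A/-/- → run A
t=2: L0/L1/L2 = A/-/- → run A
t=3: L0/L1/L2 = E/A/- → run E
t=4: L0/L1/L2 = E/A/- → run E
t=5: L0/L1/L2 = E/A/- → run E
t=6: L0/L1/L2 = -/AE/- → run A
t=7: L0/L1/L2 = -/AE/- → run A
t=8: L0/L1/L2 = -/E/- → run E
t=9: L0/L1/L2 = -/E/- → run E
t=10: L0/L1/L2 = -/E/- → run E
t=11: L0/L1/L2 = -/E/- → run E
t=12: L0/L1/L2 = -/E/- → run E
t=13: (idle)
t=14: (idle)
t=15: (idle)

running at tick 10 = E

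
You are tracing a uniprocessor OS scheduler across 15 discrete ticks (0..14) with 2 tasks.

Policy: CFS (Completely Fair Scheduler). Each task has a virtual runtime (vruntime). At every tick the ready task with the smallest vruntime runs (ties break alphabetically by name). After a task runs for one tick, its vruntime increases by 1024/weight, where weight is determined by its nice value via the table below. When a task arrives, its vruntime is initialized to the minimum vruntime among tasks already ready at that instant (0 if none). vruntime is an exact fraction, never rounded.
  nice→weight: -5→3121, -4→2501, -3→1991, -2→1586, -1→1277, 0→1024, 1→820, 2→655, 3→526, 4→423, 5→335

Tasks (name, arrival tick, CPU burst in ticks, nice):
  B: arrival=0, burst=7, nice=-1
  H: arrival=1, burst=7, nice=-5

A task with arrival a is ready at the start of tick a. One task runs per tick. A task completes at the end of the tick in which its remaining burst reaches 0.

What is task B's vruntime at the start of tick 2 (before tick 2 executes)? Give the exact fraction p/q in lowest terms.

vruntime(B, start of tick 2) = 2048/1277

t=0: vr[B=0] → run B
t=1: vr[B=1024/1277 H=1024/1277] → run B
t=2: vr[B=2048/1277 H=1024/1277] → run H
t=3: vr[B=2048/1277 H=4503552/3985517] → run H
t=4: vr[B=2048/1277 H=5811200/3985517] → run H
t=5: vr[B=2048/1277 H=7118848/3985517] → run B
t=6: vr[B=3072/1277 H=7118848/3985517] → run H
t=7: vr[B=3072/1277 H=8426496/3985517] → run H
t=8: vr[B=3072/1277 H=9734144/3985517] → run B
t=9: vr[B=4096/1277 H=9734144/3985517] → run H
t=10: vr[B=4096/1277 H=11041792/3985517] → run H
t=11: vr[B=4096/1277] → run B
t=12: vr[B=5120/1277] → run B
t=13: vr[B=6144/1277] → run B
t=14: (idle)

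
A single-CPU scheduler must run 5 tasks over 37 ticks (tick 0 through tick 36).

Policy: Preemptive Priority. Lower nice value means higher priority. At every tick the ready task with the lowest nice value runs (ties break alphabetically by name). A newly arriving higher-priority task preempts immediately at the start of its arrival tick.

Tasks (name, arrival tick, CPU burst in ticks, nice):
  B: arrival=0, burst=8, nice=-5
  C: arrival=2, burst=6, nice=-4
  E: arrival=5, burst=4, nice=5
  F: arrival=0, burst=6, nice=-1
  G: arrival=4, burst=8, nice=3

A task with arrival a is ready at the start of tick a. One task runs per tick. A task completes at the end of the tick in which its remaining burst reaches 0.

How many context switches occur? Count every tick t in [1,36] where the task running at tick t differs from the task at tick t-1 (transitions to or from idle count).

t=0: ready={B,F} → run B
t=1: ready={B,F} → run B
t=2: ready={B,C,F} → run B
t=3: ready={B,C,F} → run B
t=4: ready={B,C,F,G} → run B
t=5: ready={B,C,E,F,G} → run B
t=6: ready={B,C,E,F,G} → run B
t=7: ready={B,C,E,F,G} → run B
t=8: ready={C,E,F,G} → run C
t=9: ready={C,E,F,G} → run C
t=10: ready={C,E,F,G} → run C
t=11: ready={C,E,F,G} → run C
t=12: ready={C,E,F,G} → run C
t=13: ready={C,E,F,G} → run C
t=14: ready={E,F,G} → run F
t=15: ready={E,F,G} → run F
t=16: ready={E,F,G} → run F
t=17: ready={E,F,G} → run F
t=18: ready={E,F,G} → run F
t=19: ready={E,F,G} → run F
t=20: ready={E,G} → run G
t=21: ready={E,G} → run G
t=22: ready={E,G} → run G
t=23: ready={E,G} → run G
t=24: ready={E,G} → run G
t=25: ready={E,G} → run G
t=26: ready={E,G} → run G
t=27: ready={E,G} → run G
t=28: ready={E} → run E
t=29: ready={E} → run E
t=30: ready={E} → run E
t=31: ready={E} → run E
t=32: (idle)
t=33: (idle)
t=34: (idle)
t=35: (idle)
t=36: (idle)

context switches = 5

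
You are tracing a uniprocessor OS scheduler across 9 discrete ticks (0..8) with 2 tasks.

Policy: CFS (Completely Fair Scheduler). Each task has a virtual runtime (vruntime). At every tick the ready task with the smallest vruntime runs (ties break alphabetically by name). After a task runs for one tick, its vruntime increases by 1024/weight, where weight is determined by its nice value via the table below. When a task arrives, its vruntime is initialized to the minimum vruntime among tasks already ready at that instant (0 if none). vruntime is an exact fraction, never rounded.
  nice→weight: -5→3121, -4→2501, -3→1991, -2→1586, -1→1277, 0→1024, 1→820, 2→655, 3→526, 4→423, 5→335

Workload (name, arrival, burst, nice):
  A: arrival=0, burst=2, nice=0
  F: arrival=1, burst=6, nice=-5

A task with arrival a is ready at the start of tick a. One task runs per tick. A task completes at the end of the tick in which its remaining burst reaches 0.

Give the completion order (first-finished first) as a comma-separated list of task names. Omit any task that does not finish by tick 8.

completion order = A, F

t=0: vr[A=0] → run A
t=1: vr[A=1 F=1] → run A
t=2: vr[F=1] → run F
t=3: vr[F=4145/3121] → run F
t=4: vr[F=5169/3121] → run F
t=5: vr[F=6193/3121] → run F
t=6: vr[F=7217/3121] → run F
t=7: vr[F=8241/3121] → run F
t=8: (idle)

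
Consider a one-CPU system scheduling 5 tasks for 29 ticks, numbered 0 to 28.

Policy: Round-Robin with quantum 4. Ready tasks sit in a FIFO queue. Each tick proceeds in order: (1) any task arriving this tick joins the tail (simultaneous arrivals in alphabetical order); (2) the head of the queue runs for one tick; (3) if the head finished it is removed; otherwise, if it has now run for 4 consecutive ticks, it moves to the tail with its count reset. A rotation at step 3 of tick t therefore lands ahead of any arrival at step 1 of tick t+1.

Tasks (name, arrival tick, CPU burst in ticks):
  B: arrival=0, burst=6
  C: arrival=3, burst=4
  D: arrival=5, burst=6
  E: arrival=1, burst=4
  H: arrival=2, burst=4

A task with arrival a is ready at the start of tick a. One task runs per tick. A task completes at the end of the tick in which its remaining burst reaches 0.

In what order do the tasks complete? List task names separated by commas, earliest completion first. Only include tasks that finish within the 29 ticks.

completion order = E, H, C, B, D

t=0: queue=[B] q_used=0 → run B
t=1: queue=[B,E] q_used=1 → run B
t=2: queue=[B,E,H] q_used=2 → run B
t=3: queue=[B,E,H,C] q_used=3 → run B
t=4: queue=[E,H,C,B] q_used=0 → run E
t=5: queue=[E,H,C,B,D] q_used=1 → run E
t=6: queue=[E,H,C,B,D] q_used=2 → run E
t=7: queue=[E,H,C,B,D] q_used=3 → run E
t=8: queue=[H,C,B,D] q_used=0 → run H
t=9: queue=[H,C,B,D] q_used=1 → run H
t=10: queue=[H,C,B,D] q_used=2 → run H
t=11: queue=[H,C,B,D] q_used=3 → run H
t=12: queue=[C,B,D] q_used=0 → run C
t=13: queue=[C,B,D] q_used=1 → run C
t=14: queue=[C,B,D] q_used=2 → run C
t=15: queue=[C,B,D] q_used=3 → run C
t=16: queue=[B,D] q_used=0 → run B
t=17: queue=[B,D] q_used=1 → run B
t=18: queue=[D] q_used=0 → run D
t=19: queue=[D] q_used=1 → run D
t=20: queue=[D] q_used=2 → run D
t=21: queue=[D] q_used=3 → run D
t=22: queue=[D] q_used=0 → run D
t=23: queue=[D] q_used=1 → run D
t=24: (idle)
t=25: (idle)
t=26: (idle)
t=27: (idle)
t=28: (idle)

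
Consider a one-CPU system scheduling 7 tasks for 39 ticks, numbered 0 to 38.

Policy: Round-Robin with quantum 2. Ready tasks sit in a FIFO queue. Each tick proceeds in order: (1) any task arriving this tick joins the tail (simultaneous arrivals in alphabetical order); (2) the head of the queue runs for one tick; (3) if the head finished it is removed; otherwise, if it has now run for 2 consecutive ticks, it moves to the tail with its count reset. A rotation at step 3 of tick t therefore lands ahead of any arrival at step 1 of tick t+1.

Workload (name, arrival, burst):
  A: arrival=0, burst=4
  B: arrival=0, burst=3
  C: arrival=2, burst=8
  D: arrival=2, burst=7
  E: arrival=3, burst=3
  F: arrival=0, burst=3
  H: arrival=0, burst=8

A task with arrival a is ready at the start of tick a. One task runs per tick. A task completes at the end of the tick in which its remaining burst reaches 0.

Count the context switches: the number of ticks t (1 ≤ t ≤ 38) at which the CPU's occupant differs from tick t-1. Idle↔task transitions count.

t=0: queue=[A,B,F,H] q_used=0 → run A
t=1: queue=[A,B,F,H] q_used=1 → run A
t=2: queue=[B,F,H,A,C,D] q_used=0 → run B
t=3: queue=[B,F,H,A,C,D,E] q_used=1 → run B
t=4: queue=[F,H,A,C,D,E,B] q_used=0 → run F
t=5: queue=[F,H,A,C,D,E,B] q_used=1 → run F
t=6: queue=[H,A,C,D,E,B,F] q_used=0 → run H
t=7: queue=[H,A,C,D,E,B,F] q_used=1 → run H
t=8: queue=[A,C,D,E,B,F,H] q_used=0 → run A
t=9: queue=[A,C,D,E,B,F,H] q_used=1 → run A
t=10: queue=[C,D,E,B,F,H] q_used=0 → run C
t=11: queue=[C,D,E,B,F,H] q_used=1 → run C
t=12: queue=[D,E,B,F,H,C] q_used=0 → run D
t=13: queue=[D,E,B,F,H,C] q_used=1 → run D
t=14: queue=[E,B,F,H,C,D] q_used=0 → run E
t=15: queue=[E,B,F,H,C,D] q_used=1 → run E
t=16: queue=[B,F,H,C,D,E] q_used=0 → run B
t=17: queue=[F,H,C,D,E] q_used=0 → run F
t=18: queue=[H,C,D,E] q_used=0 → run H
t=19: queue=[H,C,D,E] q_used=1 → run H
t=20: queue=[C,D,E,H] q_used=0 → run C
t=21: queue=[C,D,E,H] q_used=1 → run C
t=22: queue=[D,E,H,C] q_used=0 → run D
t=23: queue=[D,E,H,C] q_used=1 → run D
t=24: queue=[E,H,C,D] q_used=0 → run E
t=25: queue=[H,C,D] q_used=0 → run H
t=26: queue=[H,C,D] q_used=1 → run H
t=27: queue=[C,D,H] q_used=0 → run C
t=28: queue=[C,D,H] q_used=1 → run C
t=29: queue=[D,H,C] q_used=0 → run D
t=30: queue=[D,H,C] q_used=1 → run D
t=31: queue=[H,C,D] q_used=0 → run H
t=32: queue=[H,C,D] q_used=1 → run H
t=33: queue=[C,D] q_used=0 → run C
t=34: queue=[C,D] q_used=1 → run C
t=35: queue=[D] q_used=0 → run D
t=36: (idle)
t=37: (idle)
t=38: (idle)

context switches = 20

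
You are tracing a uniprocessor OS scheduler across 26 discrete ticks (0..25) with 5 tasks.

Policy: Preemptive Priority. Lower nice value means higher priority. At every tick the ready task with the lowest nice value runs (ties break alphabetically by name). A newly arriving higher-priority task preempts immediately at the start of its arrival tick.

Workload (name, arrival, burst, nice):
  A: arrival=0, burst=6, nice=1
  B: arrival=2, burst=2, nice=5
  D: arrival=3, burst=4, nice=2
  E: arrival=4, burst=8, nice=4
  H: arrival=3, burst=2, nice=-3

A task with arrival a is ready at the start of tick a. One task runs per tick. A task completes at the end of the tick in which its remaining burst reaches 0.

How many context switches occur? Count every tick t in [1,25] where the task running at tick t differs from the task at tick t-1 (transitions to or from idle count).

t=0: ready={A} → run A
t=1: ready={A} → run A
t=2: ready={A,B} → run A
t=3: ready={A,B,D,H} → run H
t=4: ready={A,B,D,E,H} → run H
t=5: ready={A,B,D,E} → run A
t=6: ready={A,B,D,E} → run A
t=7: ready={A,B,D,E} → run A
t=8: ready={B,D,E} → run D
t=9: ready={B,D,E} → run D
t=10: ready={B,D,E} → run D
t=11: ready={B,D,E} → run D
t=12: ready={B,E} → run E
t=13: ready={B,E} → run E
t=14: ready={B,E} → run E
t=15: ready={B,E} → run E
t=16: ready={B,E} → run E
t=17: ready={B,E} → run E
t=18: ready={B,E} → run E
t=19: ready={B,E} → run E
t=20: ready={B} → run B
t=21: ready={B} → run B
t=22: (idle)
t=23: (idle)
t=24: (idle)
t=25: (idle)

context switches = 6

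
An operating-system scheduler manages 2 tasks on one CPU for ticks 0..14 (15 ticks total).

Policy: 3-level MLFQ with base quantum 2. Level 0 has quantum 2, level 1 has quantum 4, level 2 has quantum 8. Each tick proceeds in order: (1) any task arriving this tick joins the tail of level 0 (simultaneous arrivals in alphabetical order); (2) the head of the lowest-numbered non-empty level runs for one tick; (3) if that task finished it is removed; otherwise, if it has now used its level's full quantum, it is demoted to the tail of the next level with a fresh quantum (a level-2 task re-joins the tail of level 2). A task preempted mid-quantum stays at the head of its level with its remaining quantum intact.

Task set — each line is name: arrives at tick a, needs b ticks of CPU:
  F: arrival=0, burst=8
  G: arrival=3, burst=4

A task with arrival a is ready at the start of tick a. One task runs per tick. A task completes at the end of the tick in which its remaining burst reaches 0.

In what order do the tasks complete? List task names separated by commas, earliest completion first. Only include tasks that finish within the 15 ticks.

t=0: L0/L1/L2 = F/-/- → run F
t=1: L0/L1/L2 = F/-/- → run F
t=2: L0/L1/L2 = -/F/- → run F
t=3: L0/L1/L2 = G/F/- → run G
t=4: L0/L1/L2 = G/F/- → run G
t=5: L0/L1/L2 = -/FG/- → run F
t=6: L0/L1/L2 = -/FG/- → run F
t=7: L0/L1/L2 = -/FG/- → run F
t=8: L0/L1/L2 = -/G/F → run G
t=9: L0/L1/L2 = -/G/F → run G
t=10: L0/L1/L2 = -/-/F → run F
t=11: L0/L1/L2 = -/-/F → run F
t=12: (idle)
t=13: (idle)
t=14: (idle)

completion order = G, F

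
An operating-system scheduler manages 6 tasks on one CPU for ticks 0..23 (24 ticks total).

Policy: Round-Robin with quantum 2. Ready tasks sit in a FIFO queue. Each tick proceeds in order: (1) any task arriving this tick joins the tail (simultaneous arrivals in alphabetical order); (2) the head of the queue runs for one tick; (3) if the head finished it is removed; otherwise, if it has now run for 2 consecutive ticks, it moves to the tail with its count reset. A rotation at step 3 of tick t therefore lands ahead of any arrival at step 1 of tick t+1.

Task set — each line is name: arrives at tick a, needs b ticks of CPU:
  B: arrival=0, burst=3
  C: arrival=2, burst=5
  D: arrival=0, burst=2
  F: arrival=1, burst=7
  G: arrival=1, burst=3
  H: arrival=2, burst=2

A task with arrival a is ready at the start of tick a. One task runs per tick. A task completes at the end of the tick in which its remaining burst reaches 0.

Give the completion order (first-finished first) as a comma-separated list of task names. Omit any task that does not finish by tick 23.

completion order = D, B, H, G, C, F

t=0: queue=[B,D] q_used=0 → run B
t=1: queue=[B,D,F,G] q_used=1 → run B
t=2: queue=[D,F,G,B,C,H] q_used=0 → run D
t=3: queue=[D,F,G,B,C,H] q_used=1 → run D
t=4: queue=[F,G,B,C,H] q_used=0 → run F
t=5: queue=[F,G,B,C,H] q_used=1 → run F
t=6: queue=[G,B,C,H,F] q_used=0 → run G
t=7: queue=[G,B,C,H,F] q_used=1 → run G
t=8: queue=[B,C,H,F,G] q_used=0 → run B
t=9: queue=[C,H,F,G] q_used=0 → run C
t=10: queue=[C,H,F,G] q_used=1 → run C
t=11: queue=[H,F,G,C] q_used=0 → run H
t=12: queue=[H,F,G,C] q_used=1 → run H
t=13: queue=[F,G,C] q_used=0 → run F
t=14: queue=[F,G,C] q_used=1 → run F
t=15: queue=[G,C,F] q_used=0 → run G
t=16: queue=[C,F] q_used=0 → run C
t=17: queue=[C,F] q_used=1 → run C
t=18: queue=[F,C] q_used=0 → run F
t=19: queue=[F,C] q_used=1 → run F
t=20: queue=[C,F] q_used=0 → run C
t=21: queue=[F] q_used=0 → run F
t=22: (idle)
t=23: (idle)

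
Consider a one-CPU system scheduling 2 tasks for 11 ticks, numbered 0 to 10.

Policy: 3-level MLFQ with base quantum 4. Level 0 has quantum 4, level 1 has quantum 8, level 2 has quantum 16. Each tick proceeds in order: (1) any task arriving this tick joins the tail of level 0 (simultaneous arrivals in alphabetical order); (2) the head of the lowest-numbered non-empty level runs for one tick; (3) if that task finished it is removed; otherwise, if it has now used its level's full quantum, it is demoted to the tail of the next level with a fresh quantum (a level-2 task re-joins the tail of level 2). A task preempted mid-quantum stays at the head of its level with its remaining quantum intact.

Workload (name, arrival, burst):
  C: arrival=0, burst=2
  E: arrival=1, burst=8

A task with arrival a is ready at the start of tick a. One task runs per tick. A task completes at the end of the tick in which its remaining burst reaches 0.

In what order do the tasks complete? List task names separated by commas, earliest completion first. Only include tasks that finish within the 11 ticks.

completion order = C, E

t=0: L0/L1/L2 = C/-/- → run C
t=1: L0/L1/L2 = CE/-/- → run C
t=2: L0/L1/L2 = E/-/- → run E
t=3: L0/L1/L2 = E/-/- → run E
t=4: L0/L1/L2 = E/-/- → run E
t=5: L0/L1/L2 = E/-/- → run E
t=6: L0/L1/L2 = -/E/- → run E
t=7: L0/L1/L2 = -/E/- → run E
t=8: L0/L1/L2 = -/E/- → run E
t=9: L0/L1/L2 = -/E/- → run E
t=10: (idle)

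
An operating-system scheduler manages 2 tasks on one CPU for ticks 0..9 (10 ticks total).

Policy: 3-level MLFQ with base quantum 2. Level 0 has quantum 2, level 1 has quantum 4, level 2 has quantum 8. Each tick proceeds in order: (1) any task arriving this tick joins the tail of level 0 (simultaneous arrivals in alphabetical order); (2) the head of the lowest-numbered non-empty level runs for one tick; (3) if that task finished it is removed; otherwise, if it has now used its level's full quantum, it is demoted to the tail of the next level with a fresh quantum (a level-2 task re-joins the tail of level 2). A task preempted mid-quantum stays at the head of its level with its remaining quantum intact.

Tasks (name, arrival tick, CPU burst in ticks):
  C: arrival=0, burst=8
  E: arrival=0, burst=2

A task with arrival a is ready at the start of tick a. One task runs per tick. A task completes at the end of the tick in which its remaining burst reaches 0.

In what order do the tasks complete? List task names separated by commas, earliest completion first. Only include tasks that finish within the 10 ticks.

completion order = E, C

t=0: L0/L1/L2 = CE/-/- → run C
t=1: L0/L1/L2 = CE/-/- → run C
t=2: L0/L1/L2 = E/C/- → run E
t=3: L0/L1/L2 = E/C/- → run E
t=4: L0/L1/L2 = -/C/- → run C
t=5: L0/L1/L2 = -/C/- → run C
t=6: L0/L1/L2 = -/C/- → run C
t=7: L0/L1/L2 = -/C/- → run C
t=8: L0/L1/L2 = -/-/C → run C
t=9: L0/L1/L2 = -/-/C → run C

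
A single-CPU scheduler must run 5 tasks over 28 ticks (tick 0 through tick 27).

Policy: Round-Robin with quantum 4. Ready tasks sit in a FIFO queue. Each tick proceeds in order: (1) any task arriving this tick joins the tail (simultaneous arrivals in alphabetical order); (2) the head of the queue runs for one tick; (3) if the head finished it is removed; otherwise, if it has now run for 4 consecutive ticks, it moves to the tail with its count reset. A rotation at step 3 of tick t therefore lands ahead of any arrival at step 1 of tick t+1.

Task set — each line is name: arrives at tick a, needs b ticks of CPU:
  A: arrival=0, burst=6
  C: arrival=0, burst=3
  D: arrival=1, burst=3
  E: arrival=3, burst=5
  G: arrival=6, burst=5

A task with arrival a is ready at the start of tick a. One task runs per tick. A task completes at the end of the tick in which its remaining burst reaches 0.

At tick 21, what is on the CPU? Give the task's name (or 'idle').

running at tick 21 = G

t=0: queue=[A,C] q_used=0 → run A
t=1: queue=[A,C,D] q_used=1 → run A
t=2: queue=[A,C,D] q_used=2 → run A
t=3: queue=[A,C,D,E] q_used=3 → run A
t=4: queue=[C,D,E,A] q_used=0 → run C
t=5: queue=[C,D,E,A] q_used=1 → run C
t=6: queue=[C,D,E,A,G] q_used=2 → run C
t=7: queue=[D,E,A,G] q_used=0 → run D
t=8: queue=[D,E,A,G] q_used=1 → run D
t=9: queue=[D,E,A,G] q_used=2 → run D
t=10: queue=[E,A,G] q_used=0 → run E
t=11: queue=[E,A,G] q_used=1 → run E
t=12: queue=[E,A,G] q_used=2 → run E
t=13: queue=[E,A,G] q_used=3 → run E
t=14: queue=[A,G,E] q_used=0 → run A
t=15: queue=[A,G,E] q_used=1 → run A
t=16: queue=[G,E] q_used=0 → run G
t=17: queue=[G,E] q_used=1 → run G
t=18: queue=[G,E] q_used=2 → run G
t=19: queue=[G,E] q_used=3 → run G
t=20: queue=[E,G] q_used=0 → run E
t=21: queue=[G] q_used=0 → run G
t=22: (idle)
t=23: (idle)
t=24: (idle)
t=25: (idle)
t=26: (idle)
t=27: (idle)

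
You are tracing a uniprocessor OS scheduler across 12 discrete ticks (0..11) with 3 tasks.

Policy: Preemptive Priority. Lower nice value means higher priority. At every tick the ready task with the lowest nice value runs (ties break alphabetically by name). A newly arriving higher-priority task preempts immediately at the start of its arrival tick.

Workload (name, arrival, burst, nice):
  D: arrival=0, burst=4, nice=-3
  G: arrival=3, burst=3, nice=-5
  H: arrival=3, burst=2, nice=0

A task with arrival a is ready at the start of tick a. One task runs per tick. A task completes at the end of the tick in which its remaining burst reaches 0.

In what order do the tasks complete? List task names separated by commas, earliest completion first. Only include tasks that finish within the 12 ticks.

t=0: ready={D} → run D
t=1: ready={D} → run D
t=2: ready={D} → run D
t=3: ready={D,G,H} → run G
t=4: ready={D,G,H} → run G
t=5: ready={D,G,H} → run G
t=6: ready={D,H} → run D
t=7: ready={H} → run H
t=8: ready={H} → run H
t=9: (idle)
t=10: (idle)
t=11: (idle)

completion order = G, D, H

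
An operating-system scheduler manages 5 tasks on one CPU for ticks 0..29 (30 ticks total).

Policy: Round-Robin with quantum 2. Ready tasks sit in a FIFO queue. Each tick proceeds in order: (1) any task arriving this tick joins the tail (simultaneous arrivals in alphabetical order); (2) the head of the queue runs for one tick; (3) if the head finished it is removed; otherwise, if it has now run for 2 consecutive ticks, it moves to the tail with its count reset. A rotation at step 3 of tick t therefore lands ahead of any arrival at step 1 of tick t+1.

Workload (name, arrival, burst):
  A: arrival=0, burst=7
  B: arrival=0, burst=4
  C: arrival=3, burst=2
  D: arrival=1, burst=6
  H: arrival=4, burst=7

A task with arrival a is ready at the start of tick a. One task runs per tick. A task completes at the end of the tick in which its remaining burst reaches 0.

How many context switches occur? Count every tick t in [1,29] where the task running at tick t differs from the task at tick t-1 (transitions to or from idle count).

t=0: queue=[A,B] q_used=0 → run A
t=1: queue=[A,B,D] q_used=1 → run A
t=2: queue=[B,D,A] q_used=0 → run B
t=3: queue=[B,D,A,C] q_used=1 → run B
t=4: queue=[D,A,C,B,H] q_used=0 → run D
t=5: queue=[D,A,C,B,H] q_used=1 → run D
t=6: queue=[A,C,B,H,D] q_used=0 → run A
t=7: queue=[A,C,B,H,D] q_used=1 → run A
t=8: queue=[C,B,H,D,A] q_used=0 → run C
t=9: queue=[C,B,H,D,A] q_used=1 → run C
t=10: queue=[B,H,D,A] q_used=0 → run B
t=11: queue=[B,H,D,A] q_used=1 → run B
t=12: queue=[H,D,A] q_used=0 → run H
t=13: queue=[H,D,A] q_used=1 → run H
t=14: queue=[D,A,H] q_used=0 → run D
t=15: queue=[D,A,H] q_used=1 → run D
t=16: queue=[A,H,D] q_used=0 → run A
t=17: queue=[A,H,D] q_used=1 → run A
t=18: queue=[H,D,A] q_used=0 → run H
t=19: queue=[H,D,A] q_used=1 → run H
t=20: queue=[D,A,H] q_used=0 → run D
t=21: queue=[D,A,H] q_used=1 → run D
t=22: queue=[A,H] q_used=0 → run A
t=23: queue=[H] q_used=0 → run H
t=24: queue=[H] q_used=1 → run H
t=25: queue=[H] q_used=0 → run H
t=26: (idle)
t=27: (idle)
t=28: (idle)
t=29: (idle)

context switches = 13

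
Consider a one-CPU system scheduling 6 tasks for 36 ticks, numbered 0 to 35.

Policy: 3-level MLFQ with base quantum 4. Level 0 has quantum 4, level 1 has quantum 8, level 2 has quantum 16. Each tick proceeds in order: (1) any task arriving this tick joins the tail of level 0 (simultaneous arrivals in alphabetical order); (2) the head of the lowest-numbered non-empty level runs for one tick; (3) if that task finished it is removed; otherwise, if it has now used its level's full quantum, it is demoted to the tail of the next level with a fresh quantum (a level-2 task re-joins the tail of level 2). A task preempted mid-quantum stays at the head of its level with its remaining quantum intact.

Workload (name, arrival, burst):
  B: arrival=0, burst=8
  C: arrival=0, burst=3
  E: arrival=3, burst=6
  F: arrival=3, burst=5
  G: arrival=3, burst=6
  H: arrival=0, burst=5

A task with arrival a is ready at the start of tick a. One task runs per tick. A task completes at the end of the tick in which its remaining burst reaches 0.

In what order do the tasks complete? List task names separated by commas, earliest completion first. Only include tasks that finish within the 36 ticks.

t=0: L0/L1/L2 = BCH/-/- → run B
t=1: L0/L1/L2 = BCH/-/- → run B
t=2: L0/L1/L2 = BCH/-/- → run B
t=3: L0/L1/L2 = BCHEFG/-/- → run B
t=4: L0/L1/L2 = CHEFG/B/- → run C
t=5: L0/L1/L2 = CHEFG/B/- → run C
t=6: L0/L1/L2 = CHEFG/B/- → run C
t=7: L0/L1/L2 = HEFG/B/- → run H
t=8: L0/L1/L2 = HEFG/B/- → run H
t=9: L0/L1/L2 = HEFG/B/- → run H
t=10: L0/L1/L2 = HEFG/B/- → run H
t=11: L0/L1/L2 = EFG/BH/- → run E
t=12: L0/L1/L2 = EFG/BH/- → run E
t=13: L0/L1/L2 = EFG/BH/- → run E
t=14: L0/L1/L2 = EFG/BH/- → run E
t=15: L0/L1/L2 = FG/BHE/- → run F
t=16: L0/L1/L2 = FG/BHE/- → run F
t=17: L0/L1/L2 = FG/BHE/- → run F
t=18: L0/L1/L2 = FG/BHE/- → run F
t=19: L0/L1/L2 = G/BHEF/- → run G
t=20: L0/L1/L2 = G/BHEF/- → run G
t=21: L0/L1/L2 = G/BHEF/- → run G
t=22: L0/L1/L2 = G/BHEF/- → run G
t=23: L0/L1/L2 = -/BHEFG/- → run B
t=24: L0/L1/L2 = -/BHEFG/- → run B
t=25: L0/L1/L2 = -/BHEFG/- → run B
t=26: L0/L1/L2 = -/BHEFG/- → run B
t=27: L0/L1/L2 = -/HEFG/- → run H
t=28: L0/L1/L2 = -/EFG/- → run E
t=29: L0/L1/L2 = -/EFG/- → run E
t=30: L0/L1/L2 = -/FG/- → run F
t=31: L0/L1/L2 = -/G/- → run G
t=32: L0/L1/L2 = -/G/- → run G
t=33: (idle)
t=34: (idle)
t=35: (idle)

completion order = C, B, H, E, F, G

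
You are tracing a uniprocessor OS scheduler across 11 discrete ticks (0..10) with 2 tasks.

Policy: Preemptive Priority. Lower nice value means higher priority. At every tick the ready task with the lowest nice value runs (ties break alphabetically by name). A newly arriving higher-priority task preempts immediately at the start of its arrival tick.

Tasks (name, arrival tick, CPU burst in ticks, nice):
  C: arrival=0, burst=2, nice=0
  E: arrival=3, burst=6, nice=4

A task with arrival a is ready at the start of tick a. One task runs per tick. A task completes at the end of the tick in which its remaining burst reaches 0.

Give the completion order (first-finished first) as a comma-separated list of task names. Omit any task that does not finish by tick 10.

t=0: ready={C} → run C
t=1: ready={C} → run C
t=2: (idle)
t=3: ready={E} → run E
t=4: ready={E} → run E
t=5: ready={E} → run E
t=6: ready={E} → run E
t=7: ready={E} → run E
t=8: ready={E} → run E
t=9: (idle)
t=10: (idle)

completion order = C, E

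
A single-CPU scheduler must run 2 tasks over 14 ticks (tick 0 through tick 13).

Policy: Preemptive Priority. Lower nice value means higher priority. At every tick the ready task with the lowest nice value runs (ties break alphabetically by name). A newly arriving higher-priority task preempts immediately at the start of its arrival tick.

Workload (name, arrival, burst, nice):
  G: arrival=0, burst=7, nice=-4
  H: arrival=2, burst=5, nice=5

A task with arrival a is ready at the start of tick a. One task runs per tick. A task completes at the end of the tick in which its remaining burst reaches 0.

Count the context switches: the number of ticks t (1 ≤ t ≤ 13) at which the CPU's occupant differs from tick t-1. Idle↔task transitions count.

context switches = 2

t=0: ready={G} → run G
t=1: ready={G} → run G
t=2: ready={G,H} → run G
t=3: ready={G,H} → run G
t=4: ready={G,H} → run G
t=5: ready={G,H} → run G
t=6: ready={G,H} → run G
t=7: ready={H} → run H
t=8: ready={H} → run H
t=9: ready={H} → run H
t=10: ready={H} → run H
t=11: ready={H} → run H
t=12: (idle)
t=13: (idle)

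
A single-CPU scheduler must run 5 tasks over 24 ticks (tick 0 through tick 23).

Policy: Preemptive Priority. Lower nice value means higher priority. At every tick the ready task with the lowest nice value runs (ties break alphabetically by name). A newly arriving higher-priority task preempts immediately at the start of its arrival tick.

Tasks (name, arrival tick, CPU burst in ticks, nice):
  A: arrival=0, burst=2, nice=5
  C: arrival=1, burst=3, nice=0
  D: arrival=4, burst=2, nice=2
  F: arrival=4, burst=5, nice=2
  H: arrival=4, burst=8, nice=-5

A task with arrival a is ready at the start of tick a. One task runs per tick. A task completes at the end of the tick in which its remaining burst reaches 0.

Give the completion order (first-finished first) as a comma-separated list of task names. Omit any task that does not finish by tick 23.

t=0: ready={A} → run A
t=1: ready={A,C} → run C
t=2: ready={A,C} → run C
t=3: ready={A,C} → run C
t=4: ready={A,D,F,H} → run H
t=5: ready={A,D,F,H} → run H
t=6: ready={A,D,F,H} → run H
t=7: ready={A,D,F,H} → run H
t=8: ready={A,D,F,H} → run H
t=9: ready={A,D,F,H} → run H
t=10: ready={A,D,F,H} → run H
t=11: ready={A,D,F,H} → run H
t=12: ready={A,D,F} → run D
t=13: ready={A,D,F} → run D
t=14: ready={A,F} → run F
t=15: ready={A,F} → run F
t=16: ready={A,F} → run F
t=17: ready={A,F} → run F
t=18: ready={A,F} → run F
t=19: ready={A} → run A
t=20: (idle)
t=21: (idle)
t=22: (idle)
t=23: (idle)

completion order = C, H, D, F, A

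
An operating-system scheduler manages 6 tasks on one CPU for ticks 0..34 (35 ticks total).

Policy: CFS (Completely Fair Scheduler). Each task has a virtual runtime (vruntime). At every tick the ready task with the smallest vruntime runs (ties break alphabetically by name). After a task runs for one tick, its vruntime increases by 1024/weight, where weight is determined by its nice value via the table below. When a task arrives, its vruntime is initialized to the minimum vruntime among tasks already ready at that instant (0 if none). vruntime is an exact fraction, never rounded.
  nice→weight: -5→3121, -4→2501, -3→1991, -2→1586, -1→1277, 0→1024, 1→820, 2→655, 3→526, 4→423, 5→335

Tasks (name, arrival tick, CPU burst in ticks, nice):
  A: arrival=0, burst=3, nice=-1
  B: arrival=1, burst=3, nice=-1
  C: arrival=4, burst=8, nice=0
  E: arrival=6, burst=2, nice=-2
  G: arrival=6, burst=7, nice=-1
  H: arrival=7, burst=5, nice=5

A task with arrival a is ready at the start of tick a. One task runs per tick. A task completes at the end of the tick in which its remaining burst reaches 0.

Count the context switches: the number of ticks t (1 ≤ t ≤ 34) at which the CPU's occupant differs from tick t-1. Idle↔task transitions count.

t=0: vr[A=0] → run A
t=1: vr[A=1024/1277 B=1024/1277] → run A
t=2: vr[A=2048/1277 B=1024/1277] → run B
t=3: vr[A=2048/1277 B=2048/1277] → run A
t=4: vr[B=2048/1277 C=2048/1277] → run B
t=5: vr[B=3072/1277 C=2048/1277] → run C
t=6: vr[B=3072/1277 C=3325/1277 E=3072/1277 G=3072/1277] → run B
t=7: vr[C=3325/1277 E=3072/1277 G=3072/1277 H=3072/1277] → run E
t=8: vr[C=3325/1277 E=3089920/1012661 G=3072/1277 H=3072/1277] → run G
t=9: vr[C=3325/1277 E=3089920/1012661 G=4096/1277 H=3072/1277] → run H
t=10: vr[C=3325/1277 E=3089920/1012661 G=4096/1277 H=2336768/427795] → run C
t=11: vr[C=4602/1277 E=3089920/1012661 G=4096/1277 H=2336768/427795] → run E
t=12: vr[C=4602/1277 G=4096/1277 H=2336768/427795] → run G
t=13: vr[C=4602/1277 G=5120/1277 H=2336768/427795] → run C
t=14: vr[C=5879/1277 G=5120/1277 H=2336768/427795] → run G
t=15: vr[C=5879/1277 G=6144/1277 H=2336768/427795] → run C
t=16: vr[C=7156/1277 G=6144/1277 H=2336768/427795] → run G
t=17: vr[C=7156/1277 G=7168/1277 H=2336768/427795] → run H
t=18: vr[C=7156/1277 G=7168/1277 H=3644416/427795] → run C
t=19: vr[C=8433/1277 G=7168/1277 H=3644416/427795] → run G
t=20: vr[C=8433/1277 G=8192/1277 H=3644416/427795] → run G
t=21: vr[C=8433/1277 G=9216/1277 H=3644416/427795] → run C
t=22: vr[C=9710/1277 G=9216/1277 H=3644416/427795] → run G
t=23: vr[C=9710/1277 H=3644416/427795] → run C
t=24: vr[C=10987/1277 H=3644416/427795] → run H
t=25: vr[C=10987/1277 H=4952064/427795] → run C
t=26: vr[H=4952064/427795] → run H
t=27: vr[H=6259712/427795] → run H
t=28: (idle)
t=29: (idle)
t=30: (idle)
t=31: (idle)
t=32: (idle)
t=33: (idle)
t=34: (idle)

context switches = 25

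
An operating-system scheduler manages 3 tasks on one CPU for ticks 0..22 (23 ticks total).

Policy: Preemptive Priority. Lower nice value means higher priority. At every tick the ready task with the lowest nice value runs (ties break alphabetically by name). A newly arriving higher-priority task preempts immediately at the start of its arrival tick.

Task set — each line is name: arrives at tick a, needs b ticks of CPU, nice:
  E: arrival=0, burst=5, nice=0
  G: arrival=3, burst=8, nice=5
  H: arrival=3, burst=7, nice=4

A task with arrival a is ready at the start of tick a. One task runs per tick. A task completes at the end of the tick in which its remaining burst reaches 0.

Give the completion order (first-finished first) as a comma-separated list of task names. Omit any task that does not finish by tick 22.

completion order = E, H, G

t=0: ready={E} → run E
t=1: ready={E} → run E
t=2: ready={E} → run E
t=3: ready={E,G,H} → run E
t=4: ready={E,G,H} → run E
t=5: ready={G,H} → run H
t=6: ready={G,H} → run H
t=7: ready={G,H} → run H
t=8: ready={G,H} → run H
t=9: ready={G,H} → run H
t=10: ready={G,H} → run H
t=11: ready={G,H} → run H
t=12: ready={G} → run G
t=13: ready={G} → run G
t=14: ready={G} → run G
t=15: ready={G} → run G
t=16: ready={G} → run G
t=17: ready={G} → run G
t=18: ready={G} → run G
t=19: ready={G} → run G
t=20: (idle)
t=21: (idle)
t=22: (idle)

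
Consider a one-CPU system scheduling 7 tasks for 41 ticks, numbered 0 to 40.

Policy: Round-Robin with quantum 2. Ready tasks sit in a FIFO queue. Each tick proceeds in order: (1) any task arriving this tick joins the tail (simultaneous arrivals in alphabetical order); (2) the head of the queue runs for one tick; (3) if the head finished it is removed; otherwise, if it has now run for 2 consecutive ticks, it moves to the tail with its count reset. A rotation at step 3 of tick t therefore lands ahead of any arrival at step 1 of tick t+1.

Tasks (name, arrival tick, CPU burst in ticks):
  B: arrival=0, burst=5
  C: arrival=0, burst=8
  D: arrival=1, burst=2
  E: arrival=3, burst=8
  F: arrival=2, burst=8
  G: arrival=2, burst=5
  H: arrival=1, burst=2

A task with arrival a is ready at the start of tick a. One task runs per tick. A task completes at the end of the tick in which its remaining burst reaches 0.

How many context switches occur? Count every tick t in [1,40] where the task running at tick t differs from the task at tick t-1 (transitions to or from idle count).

t=0: queue=[B,C] q_used=0 → run B
t=1: queue=[B,C,D,H] q_used=1 → run B
t=2: queue=[C,D,H,B,F,G] q_used=0 → run C
t=3: queue=[C,D,H,B,F,G,E] q_used=1 → run C
t=4: queue=[D,H,B,F,G,E,C] q_used=0 → run D
t=5: queue=[D,H,B,F,G,E,C] q_used=1 → run D
t=6: queue=[H,B,F,G,E,C] q_used=0 → run H
t=7: queue=[H,B,F,G,E,C] q_used=1 → run H
t=8: queue=[B,F,G,E,C] q_used=0 → run B
t=9: queue=[B,F,G,E,C] q_used=1 → run B
t=10: queue=[F,G,E,C,B] q_used=0 → run F
t=11: queue=[F,G,E,C,B] q_used=1 → run F
t=12: queue=[G,E,C,B,F] q_used=0 → run G
t=13: queue=[G,E,C,B,F] q_used=1 → run G
t=14: queue=[E,C,B,F,G] q_used=0 → run E
t=15: queue=[E,C,B,F,G] q_used=1 → run E
t=16: queue=[C,B,F,G,E] q_used=0 → run C
t=17: queue=[C,B,F,G,E] q_used=1 → run C
t=18: queue=[B,F,G,E,C] q_used=0 → run B
t=19: queue=[F,G,E,C] q_used=0 → run F
t=20: queue=[F,G,E,C] q_used=1 → run F
t=21: queue=[G,E,C,F] q_used=0 → run G
t=22: queue=[G,E,C,F] q_used=1 → run G
t=23: queue=[E,C,F,G] q_used=0 → run E
t=24: queue=[E,C,F,G] q_used=1 → run E
t=25: queue=[C,F,G,E] q_used=0 → run C
t=26: queue=[C,F,G,E] q_used=1 → run C
t=27: queue=[F,G,E,C] q_used=0 → run F
t=28: queue=[F,G,E,C] q_used=1 → run F
t=29: queue=[G,E,C,F] q_used=0 → run G
t=30: queue=[E,C,F] q_used=0 → run E
t=31: queue=[E,C,F] q_used=1 → run E
t=32: queue=[C,F,E] q_used=0 → run C
t=33: queue=[C,F,E] q_used=1 → run C
t=34: queue=[F,E] q_used=0 → run F
t=35: queue=[F,E] q_used=1 → run F
t=36: queue=[E] q_used=0 → run E
t=37: queue=[E] q_used=1 → run E
t=38: (idle)
t=39: (idle)
t=40: (idle)

context switches = 20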